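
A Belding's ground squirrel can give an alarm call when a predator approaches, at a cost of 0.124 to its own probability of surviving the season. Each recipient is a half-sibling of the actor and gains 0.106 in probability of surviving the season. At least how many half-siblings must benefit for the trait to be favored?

r to a half-sibling = 0.25 (half-sibs share one parent — one path of length 2: r = (1/2)^2 = 1/4).
Hamilton's rule: n·r·B > C  ⇒  n > C/(r·B) = 0.124/(0.25·0.106) = 4.679.
The smallest integer exceeding 4.679 is 5.

5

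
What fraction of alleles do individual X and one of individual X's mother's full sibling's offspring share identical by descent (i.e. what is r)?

Each parent–offspring link contributes a factor of 1/2, and independent paths through distinct common ancestors add.
First cousins share one grandparent pair — two paths of length 4: r = 2·(1/2)^4 = 1/8.

0.125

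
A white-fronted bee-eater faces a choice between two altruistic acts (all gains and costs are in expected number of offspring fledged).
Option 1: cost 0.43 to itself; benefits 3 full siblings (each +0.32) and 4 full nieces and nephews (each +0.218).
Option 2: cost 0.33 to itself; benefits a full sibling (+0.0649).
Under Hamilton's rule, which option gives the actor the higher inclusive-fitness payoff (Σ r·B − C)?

Option 1: r to a full sibling = 0.5.
Option 1: r to a full niece or nephew = 0.25.
Option 1: Σ r·B − C = (3·0.5·0.32 + 4·0.25·0.218) − 0.43 = 0.268.
Option 2: r to a full sibling = 0.5.
Option 2: Σ r·B − C = (1·0.5·0.0649) − 0.33 = -0.29755.
Option 1 has the higher net inclusive-fitness payoff.

Option 1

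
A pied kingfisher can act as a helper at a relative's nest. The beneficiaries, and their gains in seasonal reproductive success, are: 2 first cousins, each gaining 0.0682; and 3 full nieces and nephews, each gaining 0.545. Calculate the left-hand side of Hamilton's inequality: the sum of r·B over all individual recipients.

0.4258

r to a first cousin = 1/8 (first cousins share one grandparent pair — two paths of length 4: r = 2·(1/2)^4 = 1/8).
r to a full niece or nephew = 0.25 (full aunt/uncle↔niece/nephew: two paths of length 3 through the shared grandparent pair: r = 2·(1/2)^3 = 1/4).
Summing one r·B term per recipient: 2·0.125·0.0682 + 3·0.25·0.545 = 0.4258.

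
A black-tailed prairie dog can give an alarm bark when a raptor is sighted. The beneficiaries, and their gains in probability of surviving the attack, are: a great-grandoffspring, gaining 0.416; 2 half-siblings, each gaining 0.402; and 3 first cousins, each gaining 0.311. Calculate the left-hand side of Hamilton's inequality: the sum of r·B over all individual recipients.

0.369625

r to a great-grandoffspring = 1/8 (three parent–offspring links: r = (1/2)^3 = 1/8).
r to a half-sibling = 0.25 (half-sibs share one parent — one path of length 2: r = (1/2)^2 = 1/4).
r to a first cousin = 1/8 (first cousins share one grandparent pair — two paths of length 4: r = 2·(1/2)^4 = 1/8).
Summing one r·B term per recipient: 1·0.125·0.416 + 2·0.25·0.402 + 3·0.125·0.311 = 0.369625.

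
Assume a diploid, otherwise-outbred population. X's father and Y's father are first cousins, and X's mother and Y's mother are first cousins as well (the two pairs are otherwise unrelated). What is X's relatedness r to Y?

Independent pedigree routes through distinct common ancestors add.
X and Y are related in two ways: second cousins through their fathers (r = 1/32) and second cousins through their mothers (r = 1/32).
r = 1/32 + 1/32 = 1/16 = 0.0625.

0.0625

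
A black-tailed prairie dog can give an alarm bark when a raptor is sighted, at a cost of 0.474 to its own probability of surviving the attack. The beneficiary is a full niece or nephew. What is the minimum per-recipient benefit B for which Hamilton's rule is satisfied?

1.896

r to a full niece or nephew = 1/4 (full aunt/uncle↔niece/nephew: two paths of length 3 through the shared grandparent pair: r = 2·(1/2)^3 = 1/4).
Hamilton's rule with n recipients of equal r: n·r·B > C, so B > C/(n·r) = 0.474/(1·0.25) = 1.896.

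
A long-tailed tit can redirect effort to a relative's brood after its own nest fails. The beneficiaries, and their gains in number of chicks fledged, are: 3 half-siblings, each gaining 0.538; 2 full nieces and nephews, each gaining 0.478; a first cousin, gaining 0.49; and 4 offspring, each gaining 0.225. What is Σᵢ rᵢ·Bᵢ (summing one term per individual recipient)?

r to a half-sibling = 0.25 (half-sibs share one parent — one path of length 2: r = (1/2)^2 = 1/4).
r to a full niece or nephew = 0.25 (full aunt/uncle↔niece/nephew: two paths of length 3 through the shared grandparent pair: r = 2·(1/2)^3 = 1/4).
r to a first cousin = 1/8 (first cousins share one grandparent pair — two paths of length 4: r = 2·(1/2)^4 = 1/8).
r to an offspring = 0.5 (one parent–offspring link: r = (1/2)^1 = 1/2).
Summing one r·B term per recipient: 3·0.25·0.538 + 2·0.25·0.478 + 1·0.125·0.49 + 4·0.5·0.225 = 1.15375.

1.15375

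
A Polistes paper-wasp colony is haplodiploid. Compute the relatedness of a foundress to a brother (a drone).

0.25

Her haploid brother carries none of their father's genes and a random half of their mother's genome; that half matches the maternal half of her own genome with probability 1/2: r = 1/2 · 1/2 = 1/4.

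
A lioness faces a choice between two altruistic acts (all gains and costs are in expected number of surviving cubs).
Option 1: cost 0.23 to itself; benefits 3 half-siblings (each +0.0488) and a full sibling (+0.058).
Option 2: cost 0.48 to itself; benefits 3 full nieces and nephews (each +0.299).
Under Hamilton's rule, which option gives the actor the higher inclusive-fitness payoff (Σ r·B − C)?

Option 1

Option 1: r to a half-sibling = 0.25.
Option 1: r to a full sibling = 0.5.
Option 1: Σ r·B − C = (3·0.25·0.0488 + 1·0.5·0.058) − 0.23 = -0.1644.
Option 2: r to a full niece or nephew = 0.25.
Option 2: Σ r·B − C = (3·0.25·0.299) − 0.48 = -0.25575.
Option 1 has the higher net inclusive-fitness payoff.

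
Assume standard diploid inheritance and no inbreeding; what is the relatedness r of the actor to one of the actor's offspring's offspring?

Each parent–offspring link contributes a factor of 1/2, and independent paths through distinct common ancestors add.
Two parent–offspring links: r = (1/2)^2 = 1/4.

0.25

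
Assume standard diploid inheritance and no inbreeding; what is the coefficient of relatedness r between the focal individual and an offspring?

0.5

Each parent–offspring link contributes a factor of 1/2, and independent paths through distinct common ancestors add.
One parent–offspring link: r = (1/2)^1 = 1/2.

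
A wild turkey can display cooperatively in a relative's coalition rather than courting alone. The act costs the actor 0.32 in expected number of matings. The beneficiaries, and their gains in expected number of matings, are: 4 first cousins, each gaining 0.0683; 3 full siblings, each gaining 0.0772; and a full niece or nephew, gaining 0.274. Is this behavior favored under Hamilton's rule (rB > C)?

No

Hamilton's rule: the trait is favored when the sum of r·B over every recipient exceeds the actor's cost C.
r to a first cousin = 0.125 (first cousins share one grandparent pair — two paths of length 4: r = 2·(1/2)^4 = 1/8).
r to a full sibling = 0.5 (full sibs share both parents — two paths of length 2: r = 2·(1/2)^2 = 1/2).
r to a full niece or nephew = 0.25 (full aunt/uncle↔niece/nephew: two paths of length 3 through the shared grandparent pair: r = 2·(1/2)^3 = 1/4).
Summing one r·B term per recipient: 4·0.125·0.0683 + 3·0.5·0.0772 + 1·0.25·0.274 = 0.21845.
0.21845 < 0.32: the indirect benefit is less than the cost.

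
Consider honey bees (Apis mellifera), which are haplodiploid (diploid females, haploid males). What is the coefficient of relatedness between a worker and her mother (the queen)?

One meiotic link between diploid queen and diploid daughter: r = 1/2.

0.5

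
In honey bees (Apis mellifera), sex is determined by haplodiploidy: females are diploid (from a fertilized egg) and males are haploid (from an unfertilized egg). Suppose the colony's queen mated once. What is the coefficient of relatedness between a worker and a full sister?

0.75

Haplodiploid full sisters inherit their father's entire haploid genome identically (contributing 1/2) and on average half of their mother's contribution (1/2 · 1/2 = 1/4); r = 1/2 + 1/4 = 3/4.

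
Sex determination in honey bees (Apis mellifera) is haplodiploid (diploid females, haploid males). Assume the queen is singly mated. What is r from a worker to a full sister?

Haplodiploid full sisters inherit their father's entire haploid genome identically (contributing 1/2) and on average half of their mother's contribution (1/2 · 1/2 = 1/4); r = 1/2 + 1/4 = 3/4.

0.75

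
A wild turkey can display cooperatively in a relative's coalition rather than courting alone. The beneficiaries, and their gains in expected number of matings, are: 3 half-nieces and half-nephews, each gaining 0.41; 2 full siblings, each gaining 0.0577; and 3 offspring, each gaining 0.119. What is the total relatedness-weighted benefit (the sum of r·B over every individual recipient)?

r to a half-niece or half-nephew = 0.125 (half-aunt/uncle↔niece/nephew: one path of length 3: r = (1/2)^3 = 1/8).
r to a full sibling = 0.5 (full sibs share both parents — two paths of length 2: r = 2·(1/2)^2 = 1/2).
r to an offspring = 1/2 (one parent–offspring link: r = (1/2)^1 = 1/2).
Summing one r·B term per recipient: 3·0.125·0.41 + 2·0.5·0.0577 + 3·0.5·0.119 = 0.38995.

0.38995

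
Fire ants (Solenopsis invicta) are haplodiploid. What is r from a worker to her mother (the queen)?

0.5

One meiotic link between diploid queen and diploid daughter: r = 1/2.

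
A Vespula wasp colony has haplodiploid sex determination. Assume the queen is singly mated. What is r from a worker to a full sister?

0.75

Haplodiploid full sisters inherit their father's entire haploid genome identically (contributing 1/2) and on average half of their mother's contribution (1/2 · 1/2 = 1/4); r = 1/2 + 1/4 = 3/4.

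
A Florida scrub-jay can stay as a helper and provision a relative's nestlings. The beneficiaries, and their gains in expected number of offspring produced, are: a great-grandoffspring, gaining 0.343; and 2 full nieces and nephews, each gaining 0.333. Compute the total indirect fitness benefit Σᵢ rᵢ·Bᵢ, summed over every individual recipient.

0.209375

r to a great-grandoffspring = 0.125 (three parent–offspring links: r = (1/2)^3 = 1/8).
r to a full niece or nephew = 0.25 (full aunt/uncle↔niece/nephew: two paths of length 3 through the shared grandparent pair: r = 2·(1/2)^3 = 1/4).
Summing one r·B term per recipient: 1·0.125·0.343 + 2·0.25·0.333 = 0.209375.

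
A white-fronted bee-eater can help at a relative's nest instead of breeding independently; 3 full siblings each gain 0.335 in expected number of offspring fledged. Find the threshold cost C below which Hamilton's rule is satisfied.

0.5025

r to a full sibling = 0.5 (full sibs share both parents — two paths of length 2: r = 2·(1/2)^2 = 1/2).
Hamilton's rule: n·r·B > C, so the trait is favored while C < n·r·B = 3·0.5·0.335 = 0.5025.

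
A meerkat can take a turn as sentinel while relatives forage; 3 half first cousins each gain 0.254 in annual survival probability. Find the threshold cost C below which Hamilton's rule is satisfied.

r to a half first cousin = 1/16 (half first cousins share one grandparent — one path of length 4: r = (1/2)^4 = 1/16).
Hamilton's rule: n·r·B > C, so the trait is favored while C < n·r·B = 3·0.0625·0.254 = 0.047625.

0.047625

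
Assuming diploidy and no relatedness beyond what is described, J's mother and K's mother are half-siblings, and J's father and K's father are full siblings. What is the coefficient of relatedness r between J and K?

With two independent routes of shared ancestry, r is the sum of the two contributions.
J and K are related in two ways: half first cousins through their mothers (r = 1/16) and first cousins through their fathers (r = 1/8).
r = 1/16 + 1/8 = 0.1875.

0.1875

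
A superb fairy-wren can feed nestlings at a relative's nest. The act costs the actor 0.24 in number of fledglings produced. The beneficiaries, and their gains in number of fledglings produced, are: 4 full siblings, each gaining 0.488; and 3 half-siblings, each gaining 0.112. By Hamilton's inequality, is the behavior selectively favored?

Hamilton's rule: the trait is favored when the sum of r·B over every recipient exceeds the actor's cost C.
r to a full sibling = 1/2 (full sibs share both parents — two paths of length 2: r = 2·(1/2)^2 = 1/2).
r to a half-sibling = 1/4 (half-sibs share one parent — one path of length 2: r = (1/2)^2 = 1/4).
Summing one r·B term per recipient: 4·0.5·0.488 + 3·0.25·0.112 = 1.06.
1.06 > 0.24: the indirect benefit exceeds the cost.

Yes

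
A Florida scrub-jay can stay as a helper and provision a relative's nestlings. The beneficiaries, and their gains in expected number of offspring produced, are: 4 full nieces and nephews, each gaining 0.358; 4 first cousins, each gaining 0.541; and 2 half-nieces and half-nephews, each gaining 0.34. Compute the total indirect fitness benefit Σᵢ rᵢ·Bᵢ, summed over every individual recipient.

r to a full niece or nephew = 1/4 (full aunt/uncle↔niece/nephew: two paths of length 3 through the shared grandparent pair: r = 2·(1/2)^3 = 1/4).
r to a first cousin = 0.125 (first cousins share one grandparent pair — two paths of length 4: r = 2·(1/2)^4 = 1/8).
r to a half-niece or half-nephew = 1/8 (half-aunt/uncle↔niece/nephew: one path of length 3: r = (1/2)^3 = 1/8).
Summing one r·B term per recipient: 4·0.25·0.358 + 4·0.125·0.541 + 2·0.125·0.34 = 0.7135.

0.7135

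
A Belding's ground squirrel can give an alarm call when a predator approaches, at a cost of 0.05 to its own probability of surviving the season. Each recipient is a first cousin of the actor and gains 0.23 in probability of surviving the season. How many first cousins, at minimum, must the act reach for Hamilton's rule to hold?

2

r to a first cousin = 1/8 (first cousins share one grandparent pair — two paths of length 4: r = 2·(1/2)^4 = 1/8).
Hamilton's rule: n·r·B > C  ⇒  n > C/(r·B) = 0.05/(0.125·0.23) = 1.739.
The smallest integer exceeding 1.739 is 2.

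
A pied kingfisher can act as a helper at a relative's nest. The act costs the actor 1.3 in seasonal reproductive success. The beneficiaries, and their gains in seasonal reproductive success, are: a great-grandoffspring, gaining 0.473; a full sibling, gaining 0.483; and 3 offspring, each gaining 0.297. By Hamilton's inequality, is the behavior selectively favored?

No

Hamilton's rule: the trait is favored when the sum of r·B over every recipient exceeds the actor's cost C.
r to a great-grandoffspring = 0.125 (three parent–offspring links: r = (1/2)^3 = 1/8).
r to a full sibling = 1/2 (full sibs share both parents — two paths of length 2: r = 2·(1/2)^2 = 1/2).
r to an offspring = 1/2 (one parent–offspring link: r = (1/2)^1 = 1/2).
Summing one r·B term per recipient: 1·0.125·0.473 + 1·0.5·0.483 + 3·0.5·0.297 = 0.746125.
0.746125 < 1.3: the indirect benefit is less than the cost.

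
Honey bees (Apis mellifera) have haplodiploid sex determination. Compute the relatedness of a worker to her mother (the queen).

One meiotic link between diploid queen and diploid daughter: r = 1/2.

0.5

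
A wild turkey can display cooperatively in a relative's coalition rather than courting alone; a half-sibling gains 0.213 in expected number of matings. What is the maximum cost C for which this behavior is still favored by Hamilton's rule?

0.05325

r to a half-sibling = 0.25 (half-sibs share one parent — one path of length 2: r = (1/2)^2 = 1/4).
Hamilton's rule: n·r·B > C, so the trait is favored while C < n·r·B = 1·0.25·0.213 = 0.05325.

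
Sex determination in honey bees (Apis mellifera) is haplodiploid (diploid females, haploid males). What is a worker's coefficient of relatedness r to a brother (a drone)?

Her haploid brother carries none of their father's genes and a random half of their mother's genome; that half matches the maternal half of her own genome with probability 1/2: r = 1/2 · 1/2 = 1/4.

0.25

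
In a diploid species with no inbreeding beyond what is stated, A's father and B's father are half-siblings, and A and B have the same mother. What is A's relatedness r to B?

With two independent routes of shared ancestry, r is the sum of the two contributions.
A and B are related in two ways: half first cousins through their fathers (r = 1/16) and half-sibs through their shared mother (r = 1/4).
r = 1/16 + 1/4 = 5/16 = 0.3125.

0.3125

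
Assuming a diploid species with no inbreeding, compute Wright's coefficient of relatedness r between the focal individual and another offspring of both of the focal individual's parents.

0.5

Each parent–offspring link contributes a factor of 1/2, and independent paths through distinct common ancestors add.
Full sibs share both parents — two paths of length 2: r = 2·(1/2)^2 = 1/2.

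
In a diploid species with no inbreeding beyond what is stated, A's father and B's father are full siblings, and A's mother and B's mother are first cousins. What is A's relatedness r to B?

Independent pedigree routes through distinct common ancestors add.
A and B are related in two ways: first cousins through their fathers (r = 1/8) and second cousins through their mothers (r = 1/32).
r = 1/8 + 1/32 = 5/32 = 0.15625.

0.15625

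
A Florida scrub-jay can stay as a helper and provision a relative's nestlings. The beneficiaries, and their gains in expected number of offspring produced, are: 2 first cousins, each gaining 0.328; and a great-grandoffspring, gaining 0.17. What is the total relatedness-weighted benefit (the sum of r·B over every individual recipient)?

0.10325

r to a first cousin = 1/8 (first cousins share one grandparent pair — two paths of length 4: r = 2·(1/2)^4 = 1/8).
r to a great-grandoffspring = 1/8 (three parent–offspring links: r = (1/2)^3 = 1/8).
Summing one r·B term per recipient: 2·0.125·0.328 + 1·0.125·0.17 = 0.10325.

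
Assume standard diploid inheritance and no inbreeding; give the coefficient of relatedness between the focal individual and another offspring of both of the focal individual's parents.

Each parent–offspring link contributes a factor of 1/2, and independent paths through distinct common ancestors add.
Full sibs share both parents — two paths of length 2: r = 2·(1/2)^2 = 1/2.

0.5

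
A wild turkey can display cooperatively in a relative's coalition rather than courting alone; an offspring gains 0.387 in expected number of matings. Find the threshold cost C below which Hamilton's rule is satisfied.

r to an offspring = 1/2 (one parent–offspring link: r = (1/2)^1 = 1/2).
Hamilton's rule: n·r·B > C, so the trait is favored while C < n·r·B = 1·0.5·0.387 = 0.1935.

0.1935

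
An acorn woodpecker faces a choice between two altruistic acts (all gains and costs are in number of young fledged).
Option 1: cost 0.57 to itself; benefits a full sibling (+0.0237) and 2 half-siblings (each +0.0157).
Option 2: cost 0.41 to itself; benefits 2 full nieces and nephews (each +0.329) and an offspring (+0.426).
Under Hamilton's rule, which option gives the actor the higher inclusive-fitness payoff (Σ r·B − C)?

Option 2

Option 1: r to a full sibling = 0.5.
Option 1: r to a half-sibling = 0.25.
Option 1: Σ r·B − C = (1·0.5·0.0237 + 2·0.25·0.0157) − 0.57 = -0.5503.
Option 2: r to a full niece or nephew = 0.25.
Option 2: r to an offspring = 0.5.
Option 2: Σ r·B − C = (2·0.25·0.329 + 1·0.5·0.426) − 0.41 = -0.0325.
Option 2 has the higher net inclusive-fitness payoff.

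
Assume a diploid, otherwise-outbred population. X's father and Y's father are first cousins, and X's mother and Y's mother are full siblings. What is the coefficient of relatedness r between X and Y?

0.15625

Relatedness sums over independent paths through distinct common ancestors.
X and Y are related in two ways: second cousins through their fathers (r = 1/32) and first cousins through their mothers (r = 1/8).
r = 1/32 + 1/8 = 5/32 = 0.15625.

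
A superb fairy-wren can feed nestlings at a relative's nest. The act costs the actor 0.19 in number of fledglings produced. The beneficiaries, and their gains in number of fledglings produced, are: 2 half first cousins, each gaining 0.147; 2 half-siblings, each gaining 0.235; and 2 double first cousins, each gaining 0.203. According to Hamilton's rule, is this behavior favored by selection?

Yes

Hamilton's rule: the trait is favored when the sum of r·B over every recipient exceeds the actor's cost C.
r to a half first cousin = 0.0625 (half first cousins share one grandparent — one path of length 4: r = (1/2)^4 = 1/16).
r to a half-sibling = 0.25 (half-sibs share one parent — one path of length 2: r = (1/2)^2 = 1/4).
r to a double first cousin = 0.25 (double first cousins share both grandparent pairs — four paths of length 4: r = 4·(1/2)^4 = 1/4).
Summing one r·B term per recipient: 2·0.0625·0.147 + 2·0.25·0.235 + 2·0.25·0.203 = 0.237375.
0.237375 > 0.19: the indirect benefit exceeds the cost.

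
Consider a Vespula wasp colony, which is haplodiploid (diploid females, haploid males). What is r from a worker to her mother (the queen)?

0.5

One meiotic link between diploid queen and diploid daughter: r = 1/2.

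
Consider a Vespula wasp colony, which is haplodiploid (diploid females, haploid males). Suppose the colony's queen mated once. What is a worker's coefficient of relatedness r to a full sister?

Haplodiploid full sisters inherit their father's entire haploid genome identically (contributing 1/2) and on average half of their mother's contribution (1/2 · 1/2 = 1/4); r = 1/2 + 1/4 = 3/4.

0.75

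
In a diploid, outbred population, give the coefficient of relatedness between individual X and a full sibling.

Each parent–offspring link contributes a factor of 1/2, and independent paths through distinct common ancestors add.
Full sibs share both parents — two paths of length 2: r = 2·(1/2)^2 = 1/2.

0.5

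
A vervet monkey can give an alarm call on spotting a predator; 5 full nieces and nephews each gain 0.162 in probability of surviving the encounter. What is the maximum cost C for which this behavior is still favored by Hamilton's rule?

r to a full niece or nephew = 1/4 (full aunt/uncle↔niece/nephew: two paths of length 3 through the shared grandparent pair: r = 2·(1/2)^3 = 1/4).
Hamilton's rule: n·r·B > C, so the trait is favored while C < n·r·B = 5·0.25·0.162 = 0.2025.

0.2025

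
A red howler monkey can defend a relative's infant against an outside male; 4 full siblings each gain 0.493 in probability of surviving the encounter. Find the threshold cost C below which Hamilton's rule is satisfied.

r to a full sibling = 1/2 (full sibs share both parents — two paths of length 2: r = 2·(1/2)^2 = 1/2).
Hamilton's rule: n·r·B > C, so the trait is favored while C < n·r·B = 4·0.5·0.493 = 0.986.

0.986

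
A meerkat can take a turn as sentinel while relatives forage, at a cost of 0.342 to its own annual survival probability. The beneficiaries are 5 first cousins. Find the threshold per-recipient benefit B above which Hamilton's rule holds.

r to a first cousin = 0.125 (first cousins share one grandparent pair — two paths of length 4: r = 2·(1/2)^4 = 1/8).
Hamilton's rule with n recipients of equal r: n·r·B > C, so B > C/(n·r) = 0.342/(5·0.125) = 0.5472.

0.5472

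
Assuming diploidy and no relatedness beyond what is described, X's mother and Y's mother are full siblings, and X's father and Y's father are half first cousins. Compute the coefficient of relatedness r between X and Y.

0.140625

Relatedness sums over independent paths through distinct common ancestors.
X and Y are related in two ways: first cousins through their mothers (r = 1/8) and half second cousins through their fathers (r = 1/64).
r = 1/8 + 1/64 = 9/64 = 0.140625.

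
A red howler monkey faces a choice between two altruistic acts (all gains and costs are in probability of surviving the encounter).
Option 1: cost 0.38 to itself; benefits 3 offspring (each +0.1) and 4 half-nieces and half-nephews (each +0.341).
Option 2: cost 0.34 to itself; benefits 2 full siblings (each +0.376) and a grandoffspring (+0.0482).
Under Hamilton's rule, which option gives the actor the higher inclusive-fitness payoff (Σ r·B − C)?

Option 1: r to an offspring = 0.5.
Option 1: r to a half-niece or half-nephew = 0.125.
Option 1: Σ r·B − C = (3·0.5·0.1 + 4·0.125·0.341) − 0.38 = -0.0595.
Option 2: r to a full sibling = 0.5.
Option 2: r to a grandoffspring = 0.25.
Option 2: Σ r·B − C = (2·0.5·0.376 + 1·0.25·0.0482) − 0.34 = 0.04805.
Option 2 has the higher net inclusive-fitness payoff.

Option 2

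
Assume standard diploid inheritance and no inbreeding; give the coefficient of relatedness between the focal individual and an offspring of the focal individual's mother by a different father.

Each parent–offspring link contributes a factor of 1/2, and independent paths through distinct common ancestors add.
Half-sibs share one parent — one path of length 2: r = (1/2)^2 = 1/4.

0.25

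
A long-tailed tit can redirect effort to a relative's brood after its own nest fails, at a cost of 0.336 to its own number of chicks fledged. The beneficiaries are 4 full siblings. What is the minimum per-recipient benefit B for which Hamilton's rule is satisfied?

0.168

r to a full sibling = 0.5 (full sibs share both parents — two paths of length 2: r = 2·(1/2)^2 = 1/2).
Hamilton's rule with n recipients of equal r: n·r·B > C, so B > C/(n·r) = 0.336/(4·0.5) = 0.168.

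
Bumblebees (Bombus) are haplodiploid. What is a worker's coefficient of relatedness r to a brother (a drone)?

Her haploid brother carries none of their father's genes and a random half of their mother's genome; that half matches the maternal half of her own genome with probability 1/2: r = 1/2 · 1/2 = 1/4.

0.25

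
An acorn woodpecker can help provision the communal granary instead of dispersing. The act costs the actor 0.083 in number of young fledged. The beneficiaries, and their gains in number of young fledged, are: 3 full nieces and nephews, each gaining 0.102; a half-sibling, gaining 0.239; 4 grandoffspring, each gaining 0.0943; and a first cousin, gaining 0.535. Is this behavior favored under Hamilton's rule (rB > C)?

Yes

Hamilton's rule: the trait is favored when the sum of r·B over every recipient exceeds the actor's cost C.
r to a full niece or nephew = 0.25 (full aunt/uncle↔niece/nephew: two paths of length 3 through the shared grandparent pair: r = 2·(1/2)^3 = 1/4).
r to a half-sibling = 0.25 (half-sibs share one parent — one path of length 2: r = (1/2)^2 = 1/4).
r to a grandoffspring = 0.25 (two parent–offspring links: r = (1/2)^2 = 1/4).
r to a first cousin = 0.125 (first cousins share one grandparent pair — two paths of length 4: r = 2·(1/2)^4 = 1/8).
Summing one r·B term per recipient: 3·0.25·0.102 + 1·0.25·0.239 + 4·0.25·0.0943 + 1·0.125·0.535 = 0.297425.
0.297425 > 0.083: the indirect benefit exceeds the cost.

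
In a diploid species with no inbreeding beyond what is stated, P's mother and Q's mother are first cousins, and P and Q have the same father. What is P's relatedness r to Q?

0.28125

Relatedness sums over independent paths through distinct common ancestors.
P and Q are related in two ways: second cousins through their mothers (r = 1/32) and half-sibs through their shared father (r = 1/4).
r = 1/32 + 1/4 = 9/32 = 0.28125.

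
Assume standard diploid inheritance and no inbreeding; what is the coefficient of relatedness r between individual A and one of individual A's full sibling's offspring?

0.25

Each parent–offspring link contributes a factor of 1/2, and independent paths through distinct common ancestors add.
Full aunt/uncle↔niece/nephew: two paths of length 3 through the shared grandparent pair: r = 2·(1/2)^3 = 1/4.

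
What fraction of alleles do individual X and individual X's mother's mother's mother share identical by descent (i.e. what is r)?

Each parent–offspring link contributes a factor of 1/2, and independent paths through distinct common ancestors add.
Three parent–offspring links: r = (1/2)^3 = 1/8.

0.125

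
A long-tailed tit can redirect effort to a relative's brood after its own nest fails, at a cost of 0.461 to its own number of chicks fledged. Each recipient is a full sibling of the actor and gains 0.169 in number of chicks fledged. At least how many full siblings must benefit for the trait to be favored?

6

r to a full sibling = 1/2 (full sibs share both parents — two paths of length 2: r = 2·(1/2)^2 = 1/2).
Hamilton's rule: n·r·B > C  ⇒  n > C/(r·B) = 0.461/(0.5·0.169) = 5.456.
The smallest integer exceeding 5.456 is 6.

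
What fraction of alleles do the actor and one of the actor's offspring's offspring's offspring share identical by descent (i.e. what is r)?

0.125

Each parent–offspring link contributes a factor of 1/2, and independent paths through distinct common ancestors add.
Three parent–offspring links: r = (1/2)^3 = 1/8.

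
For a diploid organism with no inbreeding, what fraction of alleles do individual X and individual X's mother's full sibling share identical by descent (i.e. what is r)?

Each parent–offspring link contributes a factor of 1/2, and independent paths through distinct common ancestors add.
Full aunt/uncle↔niece/nephew: two paths of length 3 through the shared grandparent pair: r = 2·(1/2)^3 = 1/4.

0.25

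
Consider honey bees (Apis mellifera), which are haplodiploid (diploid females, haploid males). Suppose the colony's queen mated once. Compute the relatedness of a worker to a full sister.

0.75

Haplodiploid full sisters inherit their father's entire haploid genome identically (contributing 1/2) and on average half of their mother's contribution (1/2 · 1/2 = 1/4); r = 1/2 + 1/4 = 3/4.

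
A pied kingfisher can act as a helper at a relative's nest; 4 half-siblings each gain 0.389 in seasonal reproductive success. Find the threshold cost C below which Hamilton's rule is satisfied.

0.389

r to a half-sibling = 1/4 (half-sibs share one parent — one path of length 2: r = (1/2)^2 = 1/4).
Hamilton's rule: n·r·B > C, so the trait is favored while C < n·r·B = 4·0.25·0.389 = 0.389.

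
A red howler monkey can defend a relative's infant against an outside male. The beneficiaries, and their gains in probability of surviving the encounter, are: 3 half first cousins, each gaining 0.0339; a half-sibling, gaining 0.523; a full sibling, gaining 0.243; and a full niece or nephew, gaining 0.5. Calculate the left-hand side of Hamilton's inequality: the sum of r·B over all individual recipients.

0.38360625

r to a half first cousin = 1/16 (half first cousins share one grandparent — one path of length 4: r = (1/2)^4 = 1/16).
r to a half-sibling = 1/4 (half-sibs share one parent — one path of length 2: r = (1/2)^2 = 1/4).
r to a full sibling = 1/2 (full sibs share both parents — two paths of length 2: r = 2·(1/2)^2 = 1/2).
r to a full niece or nephew = 1/4 (full aunt/uncle↔niece/nephew: two paths of length 3 through the shared grandparent pair: r = 2·(1/2)^3 = 1/4).
Summing one r·B term per recipient: 3·0.0625·0.0339 + 1·0.25·0.523 + 1·0.5·0.243 + 1·0.25·0.5 = 0.38360625.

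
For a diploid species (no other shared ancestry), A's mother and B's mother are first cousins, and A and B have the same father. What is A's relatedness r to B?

Relatedness sums over independent paths through distinct common ancestors.
A and B are related in two ways: second cousins through their mothers (r = 1/32) and half-sibs through their shared father (r = 1/4).
r = 1/32 + 1/4 = 0.28125.

0.28125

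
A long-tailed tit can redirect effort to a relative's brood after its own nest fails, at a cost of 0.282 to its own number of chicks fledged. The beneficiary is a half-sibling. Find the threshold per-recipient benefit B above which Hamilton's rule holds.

1.128

r to a half-sibling = 0.25 (half-sibs share one parent — one path of length 2: r = (1/2)^2 = 1/4).
Hamilton's rule with n recipients of equal r: n·r·B > C, so B > C/(n·r) = 0.282/(1·0.25) = 1.128.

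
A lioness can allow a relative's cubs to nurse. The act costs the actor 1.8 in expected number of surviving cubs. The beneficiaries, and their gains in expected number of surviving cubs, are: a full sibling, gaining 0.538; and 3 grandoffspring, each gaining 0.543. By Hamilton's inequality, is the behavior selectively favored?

No

Hamilton's rule: the trait is favored when the sum of r·B over every recipient exceeds the actor's cost C.
r to a full sibling = 1/2 (full sibs share both parents — two paths of length 2: r = 2·(1/2)^2 = 1/2).
r to a grandoffspring = 1/4 (two parent–offspring links: r = (1/2)^2 = 1/4).
Summing one r·B term per recipient: 1·0.5·0.538 + 3·0.25·0.543 = 0.67625.
0.67625 < 1.8: the indirect benefit is less than the cost.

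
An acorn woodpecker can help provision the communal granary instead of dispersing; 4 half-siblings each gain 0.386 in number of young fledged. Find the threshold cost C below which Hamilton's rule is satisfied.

r to a half-sibling = 1/4 (half-sibs share one parent — one path of length 2: r = (1/2)^2 = 1/4).
Hamilton's rule: n·r·B > C, so the trait is favored while C < n·r·B = 4·0.25·0.386 = 0.386.

0.386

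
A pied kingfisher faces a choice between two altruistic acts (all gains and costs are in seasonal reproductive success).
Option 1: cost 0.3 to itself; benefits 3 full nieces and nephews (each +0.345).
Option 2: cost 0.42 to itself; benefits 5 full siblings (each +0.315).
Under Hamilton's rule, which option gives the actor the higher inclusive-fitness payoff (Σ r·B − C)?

Option 1: r to a full niece or nephew = 0.25.
Option 1: Σ r·B − C = (3·0.25·0.345) − 0.3 = -0.04125.
Option 2: r to a full sibling = 0.5.
Option 2: Σ r·B − C = (5·0.5·0.315) − 0.42 = 0.3675.
Option 2 has the higher net inclusive-fitness payoff.

Option 2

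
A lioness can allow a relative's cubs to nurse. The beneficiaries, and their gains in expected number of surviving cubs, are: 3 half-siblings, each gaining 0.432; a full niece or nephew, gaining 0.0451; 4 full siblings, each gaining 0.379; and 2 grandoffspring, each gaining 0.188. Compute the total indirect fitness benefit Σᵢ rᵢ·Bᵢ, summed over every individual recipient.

r to a half-sibling = 0.25 (half-sibs share one parent — one path of length 2: r = (1/2)^2 = 1/4).
r to a full niece or nephew = 1/4 (full aunt/uncle↔niece/nephew: two paths of length 3 through the shared grandparent pair: r = 2·(1/2)^3 = 1/4).
r to a full sibling = 1/2 (full sibs share both parents — two paths of length 2: r = 2·(1/2)^2 = 1/2).
r to a grandoffspring = 0.25 (two parent–offspring links: r = (1/2)^2 = 1/4).
Summing one r·B term per recipient: 3·0.25·0.432 + 1·0.25·0.0451 + 4·0.5·0.379 + 2·0.25·0.188 = 1.187275.

1.187275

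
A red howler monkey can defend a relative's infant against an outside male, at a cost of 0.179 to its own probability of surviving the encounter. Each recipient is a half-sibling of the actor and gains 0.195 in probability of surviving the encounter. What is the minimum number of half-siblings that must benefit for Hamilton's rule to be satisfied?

r to a half-sibling = 0.25 (half-sibs share one parent — one path of length 2: r = (1/2)^2 = 1/4).
Hamilton's rule: n·r·B > C  ⇒  n > C/(r·B) = 0.179/(0.25·0.195) = 3.672.
The smallest integer exceeding 3.672 is 4.

4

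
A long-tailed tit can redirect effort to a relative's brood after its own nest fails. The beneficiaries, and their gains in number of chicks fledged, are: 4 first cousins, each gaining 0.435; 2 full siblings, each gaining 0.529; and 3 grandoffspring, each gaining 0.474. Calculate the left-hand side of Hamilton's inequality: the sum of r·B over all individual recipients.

r to a first cousin = 0.125 (first cousins share one grandparent pair — two paths of length 4: r = 2·(1/2)^4 = 1/8).
r to a full sibling = 0.5 (full sibs share both parents — two paths of length 2: r = 2·(1/2)^2 = 1/2).
r to a grandoffspring = 0.25 (two parent–offspring links: r = (1/2)^2 = 1/4).
Summing one r·B term per recipient: 4·0.125·0.435 + 2·0.5·0.529 + 3·0.25·0.474 = 1.102.

1.102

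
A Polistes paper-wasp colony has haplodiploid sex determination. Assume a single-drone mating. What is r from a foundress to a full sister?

0.75

Haplodiploid full sisters inherit their father's entire haploid genome identically (contributing 1/2) and on average half of their mother's contribution (1/2 · 1/2 = 1/4); r = 1/2 + 1/4 = 3/4.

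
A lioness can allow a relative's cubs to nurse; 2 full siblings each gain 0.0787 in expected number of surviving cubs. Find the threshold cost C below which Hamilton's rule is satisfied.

r to a full sibling = 1/2 (full sibs share both parents — two paths of length 2: r = 2·(1/2)^2 = 1/2).
Hamilton's rule: n·r·B > C, so the trait is favored while C < n·r·B = 2·0.5·0.0787 = 0.0787.

0.0787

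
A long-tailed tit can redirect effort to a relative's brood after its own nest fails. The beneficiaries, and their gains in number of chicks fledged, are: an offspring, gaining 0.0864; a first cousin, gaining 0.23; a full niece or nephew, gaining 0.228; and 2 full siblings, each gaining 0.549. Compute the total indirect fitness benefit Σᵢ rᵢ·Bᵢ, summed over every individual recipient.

0.67795

r to an offspring = 1/2 (one parent–offspring link: r = (1/2)^1 = 1/2).
r to a first cousin = 0.125 (first cousins share one grandparent pair — two paths of length 4: r = 2·(1/2)^4 = 1/8).
r to a full niece or nephew = 1/4 (full aunt/uncle↔niece/nephew: two paths of length 3 through the shared grandparent pair: r = 2·(1/2)^3 = 1/4).
r to a full sibling = 0.5 (full sibs share both parents — two paths of length 2: r = 2·(1/2)^2 = 1/2).
Summing one r·B term per recipient: 1·0.5·0.0864 + 1·0.125·0.23 + 1·0.25·0.228 + 2·0.5·0.549 = 0.67795.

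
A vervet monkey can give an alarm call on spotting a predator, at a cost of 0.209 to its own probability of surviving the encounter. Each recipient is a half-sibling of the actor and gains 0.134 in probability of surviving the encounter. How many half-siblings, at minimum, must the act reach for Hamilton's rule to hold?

7

r to a half-sibling = 0.25 (half-sibs share one parent — one path of length 2: r = (1/2)^2 = 1/4).
Hamilton's rule: n·r·B > C  ⇒  n > C/(r·B) = 0.209/(0.25·0.134) = 6.239.
The smallest integer exceeding 6.239 is 7.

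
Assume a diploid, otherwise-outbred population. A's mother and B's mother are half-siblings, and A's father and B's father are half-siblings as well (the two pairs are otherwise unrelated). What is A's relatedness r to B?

Relatedness sums over independent paths through distinct common ancestors.
A and B are related in two ways: half first cousins through their mothers (r = 1/16) and half first cousins through their fathers (r = 1/16).
r = 1/16 + 1/16 = 1/8 = 0.125.

0.125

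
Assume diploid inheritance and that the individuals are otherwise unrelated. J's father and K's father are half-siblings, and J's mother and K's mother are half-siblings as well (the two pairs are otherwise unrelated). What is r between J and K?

0.125

With two independent routes of shared ancestry, r is the sum of the two contributions.
J and K are related in two ways: half first cousins through their fathers (r = 1/16) and half first cousins through their mothers (r = 1/16).
r = 1/16 + 1/16 = 0.125.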